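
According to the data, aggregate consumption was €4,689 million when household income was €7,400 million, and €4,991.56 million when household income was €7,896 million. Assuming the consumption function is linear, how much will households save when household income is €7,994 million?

S = 2942.66

MPC = (4991.56 − 4689)/(7896 − 7400) = 302.56/496 = 0.61
a = 4689 − 0.61(7400) = 4689 − 4514 = 175
C = 175 + 0.61(7994) = 5051.34
S = 7994 − 5051.34 = 2942.66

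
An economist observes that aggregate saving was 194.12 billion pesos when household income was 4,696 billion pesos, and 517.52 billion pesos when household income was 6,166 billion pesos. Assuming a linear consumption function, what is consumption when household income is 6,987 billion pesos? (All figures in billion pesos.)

C = 6288.86

MPS = ΔS/ΔY = (517.52 − 194.12)/(6166 − 4696) = 323.4/1470 = 0.22
MPC = 1 − MPS = 0.78
Autonomous saving = 194.12 − 0.22(4696) = -839, so a = 839
C = 839 + 0.78(6987) = 839 + 5449.86 = 6288.86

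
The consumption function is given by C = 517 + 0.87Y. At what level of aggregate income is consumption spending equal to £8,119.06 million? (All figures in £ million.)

Y = 8738

517 + 0.87Y = 8119.06
0.87Y = 7602.06, so Y = 7602.06/0.87 = 8738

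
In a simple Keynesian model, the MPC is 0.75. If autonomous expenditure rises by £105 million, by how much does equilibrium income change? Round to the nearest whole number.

The multiplier is 1/(1 − MPC) = 1/0.25.
ΔY = 105/0.25 = 420.00 ≈ 420

ΔY ≈ 420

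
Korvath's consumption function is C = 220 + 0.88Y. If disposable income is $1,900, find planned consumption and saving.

C = 1892; S = 8

C = 220 + 0.88(1900) = 220 + 1672 = 1892
S = Y − C = 1900 − 1892 = 8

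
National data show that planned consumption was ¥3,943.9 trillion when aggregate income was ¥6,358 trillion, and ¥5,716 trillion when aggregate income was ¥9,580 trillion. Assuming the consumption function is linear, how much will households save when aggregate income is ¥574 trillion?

MPC = (5716 − 3943.9)/(9580 − 6358) = 1772.1/3222 = 0.55
a = 3943.9 − 0.55(6358) = 3943.9 − 3496.9 = 447
C = 447 + 0.55(574) = 762.7
S = 574 − 762.7 = -188.7

S = -188.7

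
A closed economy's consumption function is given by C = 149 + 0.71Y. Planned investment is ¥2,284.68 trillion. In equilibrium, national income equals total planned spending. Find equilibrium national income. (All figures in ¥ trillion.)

Y = C + I = 149 + 0.71Y + 2284.68
Y − 0.71Y = 2433.68
0.29Y = 2433.68, so Y = 2433.68/0.29 = 8392

Y = 8392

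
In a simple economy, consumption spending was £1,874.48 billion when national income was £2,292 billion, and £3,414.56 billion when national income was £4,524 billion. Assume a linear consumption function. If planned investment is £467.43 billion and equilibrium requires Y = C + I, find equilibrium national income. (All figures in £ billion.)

MPC = (3414.56 − 1874.48)/(4524 − 2292) = 1540.08/2232 = 0.69
a = 1874.48 − 0.69(2292) = 293
Equilibrium: Y = 293 + 0.69Y + 467.43
0.31Y = 760.43, so Y = 760.43/0.31 = 2453

Y = 2453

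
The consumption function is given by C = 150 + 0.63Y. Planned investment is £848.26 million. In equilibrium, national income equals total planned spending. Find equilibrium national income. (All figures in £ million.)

Y = 2698

Y = C + I = 150 + 0.63Y + 848.26
Y − 0.63Y = 998.26
0.37Y = 998.26, so Y = 998.26/0.37 = 2698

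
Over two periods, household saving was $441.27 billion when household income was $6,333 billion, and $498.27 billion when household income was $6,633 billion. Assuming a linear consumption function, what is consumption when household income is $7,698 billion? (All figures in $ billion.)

C = 6997.38

MPS = ΔS/ΔY = (498.27 − 441.27)/(6633 − 6333) = 57/300 = 0.19
MPC = 1 − MPS = 0.81
Autonomous saving = 441.27 − 0.19(6333) = -762, so a = 762
C = 762 + 0.81(7698) = 762 + 6235.38 = 6997.38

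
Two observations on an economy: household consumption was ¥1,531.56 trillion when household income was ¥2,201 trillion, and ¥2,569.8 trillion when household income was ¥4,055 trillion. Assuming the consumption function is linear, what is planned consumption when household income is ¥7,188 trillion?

MPC = (2569.8 − 1531.56)/(4055 − 2201) = 1038.24/1854 = 0.56
a = 1531.56 − 0.56(2201) = 1531.56 − 1232.56 = 299
C = 299 + 0.56(7188) = 299 + 4025.28 = 4324.28

C = 4324.28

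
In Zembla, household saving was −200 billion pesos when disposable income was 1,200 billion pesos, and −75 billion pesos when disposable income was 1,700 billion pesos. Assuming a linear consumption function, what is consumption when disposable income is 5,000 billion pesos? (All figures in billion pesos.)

MPS = ΔS/ΔY = (-75 − (-200))/(1700 − 1200) = 125/500 = 0.25
MPC = 1 − MPS = 0.75
Autonomous saving = -200 − 0.25(1200) = -500, so a = 500
C = 500 + 0.75(5000) = 500 + 3750 = 4250

C = 4250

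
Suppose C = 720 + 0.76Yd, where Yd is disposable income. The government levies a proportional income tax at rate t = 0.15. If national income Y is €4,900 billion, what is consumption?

C = 3885.4

Yd = (1 − 0.15)(4900) = 0.85(4900) = 4165
C = 720 + 0.76(4165) = 720 + 3165.4 = 3885.4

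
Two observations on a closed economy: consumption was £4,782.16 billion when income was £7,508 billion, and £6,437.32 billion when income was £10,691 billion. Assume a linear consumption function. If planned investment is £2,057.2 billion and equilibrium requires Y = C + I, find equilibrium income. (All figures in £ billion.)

Y = 6115

MPC = (6437.32 − 4782.16)/(10691 − 7508) = 1655.16/3183 = 0.52
a = 4782.16 − 0.52(7508) = 878
Equilibrium: Y = 878 + 0.52Y + 2057.2
0.48Y = 2935.2, so Y = 2935.2/0.48 = 6115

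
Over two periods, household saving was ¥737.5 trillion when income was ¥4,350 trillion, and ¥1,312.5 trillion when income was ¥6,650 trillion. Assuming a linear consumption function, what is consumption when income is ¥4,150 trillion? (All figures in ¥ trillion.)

MPS = ΔS/ΔY = (1312.5 − 737.5)/(6650 − 4350) = 575/2300 = 0.25
MPC = 1 − MPS = 0.75
Autonomous saving = 737.5 − 0.25(4350) = -350, so a = 350
C = 350 + 0.75(4150) = 350 + 3112.5 = 3462.5

C = 3462.5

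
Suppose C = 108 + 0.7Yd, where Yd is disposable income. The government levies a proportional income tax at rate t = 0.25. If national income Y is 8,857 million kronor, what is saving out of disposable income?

S = 1884.825

Yd = (1 − 0.25)(8857) = 0.75(8857) = 6642.75
C = 108 + 0.7(6642.75) = 108 + 4649.925 = 4757.925
S = Yd − C = 6642.75 − 4757.925 = 1884.825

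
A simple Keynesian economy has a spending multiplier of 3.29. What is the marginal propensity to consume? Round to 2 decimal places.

k = 1/(1 − MPC), so 1 − MPC = 1/k = 1/3.29 = 0.3040
MPC = 1 − 0.3040 = 0.70

MPC = 0.70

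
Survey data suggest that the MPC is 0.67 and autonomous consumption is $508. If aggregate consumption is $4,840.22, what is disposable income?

508 + 0.67Y = 4840.22
0.67Y = 4332.22, so Y = 4332.22/0.67 = 6466

Y = 6466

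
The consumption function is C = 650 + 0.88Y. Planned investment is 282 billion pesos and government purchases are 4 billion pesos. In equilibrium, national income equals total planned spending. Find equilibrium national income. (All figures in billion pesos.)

Y = 7800

Y = C + I + G = 650 + 0.88Y + 282 + 4
Y − 0.88Y = 936
0.12Y = 936, so Y = 936/0.12 = 7800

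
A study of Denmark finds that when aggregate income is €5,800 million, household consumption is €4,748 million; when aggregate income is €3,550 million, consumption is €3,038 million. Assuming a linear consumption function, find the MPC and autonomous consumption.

MPC = 0.76; a = 340

MPC = ΔC/ΔY = (4748 − 3038)/(5800 − 3550) = 1710/2250 = 0.76
a = C − MPC·Y = 3038 − 0.76(3550) = 3038 − 2698 = 340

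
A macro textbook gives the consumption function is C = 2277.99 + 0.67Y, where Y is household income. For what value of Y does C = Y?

At break-even, C = Y: 2277.99 + 0.67Y = Y
0.33Y = 2277.99, so Y = 2277.99/0.33 = 6903

Y = 6903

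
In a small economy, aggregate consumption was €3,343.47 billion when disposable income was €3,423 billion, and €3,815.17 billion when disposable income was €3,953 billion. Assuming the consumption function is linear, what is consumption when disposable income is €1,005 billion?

C = 1191.45

MPC = (3815.17 − 3343.47)/(3953 − 3423) = 471.7/530 = 0.89
a = 3343.47 − 0.89(3423) = 3343.47 − 3046.47 = 297
C = 297 + 0.89(1005) = 297 + 894.45 = 1191.45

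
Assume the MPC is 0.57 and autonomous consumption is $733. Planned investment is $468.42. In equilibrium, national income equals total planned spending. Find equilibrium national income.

Y = C + I = 733 + 0.57Y + 468.42
Y − 0.57Y = 1201.42
0.43Y = 1201.42, so Y = 1201.42/0.43 = 2794

Y = 2794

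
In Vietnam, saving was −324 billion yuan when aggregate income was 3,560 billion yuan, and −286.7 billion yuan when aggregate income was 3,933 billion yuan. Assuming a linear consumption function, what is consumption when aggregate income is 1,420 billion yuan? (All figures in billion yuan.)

MPS = ΔS/ΔY = (-286.7 − (-324))/(3933 − 3560) = 37.3/373 = 0.1
MPC = 1 − MPS = 0.9
Autonomous saving = -324 − 0.1(3560) = -680, so a = 680
C = 680 + 0.9(1420) = 680 + 1278 = 1958

C = 1958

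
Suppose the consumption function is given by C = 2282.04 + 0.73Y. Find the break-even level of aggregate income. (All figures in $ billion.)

Y = 8452

At break-even, C = Y: 2282.04 + 0.73Y = Y
0.27Y = 2282.04, so Y = 2282.04/0.27 = 8452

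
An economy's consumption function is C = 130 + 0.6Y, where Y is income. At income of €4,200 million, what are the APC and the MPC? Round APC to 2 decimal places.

MPC = 0.6 (the slope of the consumption function)
C = 130 + 0.6(4200) = 2650, so APC = 2650/4200 = 0.63

APC = 0.63; MPC = 0.6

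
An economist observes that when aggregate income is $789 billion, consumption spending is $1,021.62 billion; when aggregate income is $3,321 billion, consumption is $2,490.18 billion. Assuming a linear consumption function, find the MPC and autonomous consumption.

MPC = 0.58; a = 564

MPC = ΔC/ΔY = (2490.18 − 1021.62)/(3321 − 789) = 1468.56/2532 = 0.58
a = C − MPC·Y = 1021.62 − 0.58(789) = 1021.62 − 457.62 = 564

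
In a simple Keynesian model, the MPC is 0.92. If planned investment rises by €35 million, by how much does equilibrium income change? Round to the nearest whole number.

ΔY ≈ 438

The multiplier is 1/(1 − MPC) = 1/0.08.
ΔY = 35/0.08 = 437.50 ≈ 438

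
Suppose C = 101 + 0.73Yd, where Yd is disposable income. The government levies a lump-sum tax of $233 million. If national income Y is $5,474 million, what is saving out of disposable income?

S = 1314.07

Yd = Y − T = 5474 − 233 = 5241
C = 101 + 0.73(5241) = 101 + 3825.93 = 3926.93
S = Yd − C = 5241 − 3926.93 = 1314.07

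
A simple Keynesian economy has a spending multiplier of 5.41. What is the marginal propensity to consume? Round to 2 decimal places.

MPC = 0.82

k = 1/(1 − MPC), so 1 − MPC = 1/k = 1/5.41 = 0.1848
MPC = 1 − 0.1848 = 0.82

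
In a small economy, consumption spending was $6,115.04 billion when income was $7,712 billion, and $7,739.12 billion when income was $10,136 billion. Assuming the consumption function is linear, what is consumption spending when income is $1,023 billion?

MPC = (7739.12 − 6115.04)/(10136 − 7712) = 1624.08/2424 = 0.67
a = 6115.04 − 0.67(7712) = 6115.04 − 5167.04 = 948
C = 948 + 0.67(1023) = 948 + 685.41 = 1633.41

C = 1633.41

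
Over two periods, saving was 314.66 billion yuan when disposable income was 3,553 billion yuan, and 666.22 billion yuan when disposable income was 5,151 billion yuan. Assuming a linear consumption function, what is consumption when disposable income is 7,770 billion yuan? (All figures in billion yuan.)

MPS = ΔS/ΔY = (666.22 − 314.66)/(5151 − 3553) = 351.56/1598 = 0.22
MPC = 1 − MPS = 0.78
Autonomous saving = 314.66 − 0.22(3553) = -467, so a = 467
C = 467 + 0.78(7770) = 467 + 6060.6 = 6527.6

C = 6527.6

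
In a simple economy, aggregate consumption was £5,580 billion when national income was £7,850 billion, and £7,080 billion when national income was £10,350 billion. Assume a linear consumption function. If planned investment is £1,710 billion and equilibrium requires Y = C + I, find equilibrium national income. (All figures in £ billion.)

Y = 6450

MPC = (7080 − 5580)/(10350 − 7850) = 1500/2500 = 0.6
a = 5580 − 0.6(7850) = 870
Equilibrium: Y = 870 + 0.6Y + 1710
0.4Y = 2580, so Y = 2580/0.4 = 6450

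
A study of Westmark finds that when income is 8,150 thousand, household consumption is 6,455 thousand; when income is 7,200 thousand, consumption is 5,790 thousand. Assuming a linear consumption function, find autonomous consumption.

MPC = ΔC/ΔY = (6455 − 5790)/(8150 − 7200) = 665/950 = 0.7
a = C − MPC·Y = 5790 − 0.7(7200) = 5790 − 5040 = 750

a = 750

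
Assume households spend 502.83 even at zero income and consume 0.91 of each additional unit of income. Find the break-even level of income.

Y = 5587

At break-even, C = Y: 502.83 + 0.91Y = Y
0.09Y = 502.83, so Y = 502.83/0.09 = 5587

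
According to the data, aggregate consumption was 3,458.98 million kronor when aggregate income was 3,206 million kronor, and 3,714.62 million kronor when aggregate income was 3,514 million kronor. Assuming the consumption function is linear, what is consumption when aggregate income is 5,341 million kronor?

MPC = (3714.62 − 3458.98)/(3514 − 3206) = 255.64/308 = 0.83
a = 3458.98 − 0.83(3206) = 3458.98 − 2660.98 = 798
C = 798 + 0.83(5341) = 798 + 4433.03 = 5231.03

C = 5231.03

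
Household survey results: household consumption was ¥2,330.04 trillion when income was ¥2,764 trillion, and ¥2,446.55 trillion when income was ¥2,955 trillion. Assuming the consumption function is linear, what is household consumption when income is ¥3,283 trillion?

C = 2646.63

MPC = (2446.55 − 2330.04)/(2955 − 2764) = 116.51/191 = 0.61
a = 2330.04 − 0.61(2764) = 2330.04 − 1686.04 = 644
C = 644 + 0.61(3283) = 644 + 2002.63 = 2646.63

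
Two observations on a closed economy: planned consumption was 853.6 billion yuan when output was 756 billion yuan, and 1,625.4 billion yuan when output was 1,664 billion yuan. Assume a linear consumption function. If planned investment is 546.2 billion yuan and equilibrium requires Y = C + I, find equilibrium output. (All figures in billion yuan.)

Y = 5048

MPC = (1625.4 − 853.6)/(1664 − 756) = 771.8/908 = 0.85
a = 853.6 − 0.85(756) = 211
Equilibrium: Y = 211 + 0.85Y + 546.2
0.15Y = 757.2, so Y = 757.2/0.15 = 5048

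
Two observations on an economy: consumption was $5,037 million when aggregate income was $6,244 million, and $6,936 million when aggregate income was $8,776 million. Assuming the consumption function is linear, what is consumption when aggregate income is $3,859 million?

MPC = (6936 − 5037)/(8776 − 6244) = 1899/2532 = 0.75
a = 5037 − 0.75(6244) = 5037 − 4683 = 354
C = 354 + 0.75(3859) = 354 + 2894.25 = 3248.25

C = 3248.25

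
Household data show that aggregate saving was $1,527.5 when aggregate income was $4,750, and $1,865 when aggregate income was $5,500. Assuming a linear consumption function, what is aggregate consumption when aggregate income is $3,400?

MPS = ΔS/ΔY = (1865 − 1527.5)/(5500 − 4750) = 337.5/750 = 0.45
MPC = 1 − MPS = 0.55
Autonomous saving = 1527.5 − 0.45(4750) = -610, so a = 610
C = 610 + 0.55(3400) = 610 + 1870 = 2480

C = 2480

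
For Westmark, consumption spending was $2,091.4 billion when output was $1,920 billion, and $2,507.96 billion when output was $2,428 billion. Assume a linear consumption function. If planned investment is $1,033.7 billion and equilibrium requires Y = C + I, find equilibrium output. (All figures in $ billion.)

MPC = (2507.96 − 2091.4)/(2428 − 1920) = 416.56/508 = 0.82
a = 2091.4 − 0.82(1920) = 517
Equilibrium: Y = 517 + 0.82Y + 1033.7
0.18Y = 1550.7, so Y = 1550.7/0.18 = 8615

Y = 8615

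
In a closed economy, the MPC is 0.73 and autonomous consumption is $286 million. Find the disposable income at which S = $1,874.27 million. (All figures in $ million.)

Y = 8001

S = Y − C = -286 + 0.27Y
-286 + 0.27Y = 1874.27, so 0.27Y = 2160.27 and Y = 8001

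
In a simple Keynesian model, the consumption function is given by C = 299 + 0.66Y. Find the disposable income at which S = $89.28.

Y = 1142

S = Y − C = -299 + 0.34Y
-299 + 0.34Y = 89.28, so 0.34Y = 388.28 and Y = 1142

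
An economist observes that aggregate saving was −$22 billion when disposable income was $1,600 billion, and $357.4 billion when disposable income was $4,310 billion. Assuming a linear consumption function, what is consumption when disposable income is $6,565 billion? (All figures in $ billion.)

C = 5891.9

MPS = ΔS/ΔY = (357.4 − (-22))/(4310 − 1600) = 379.4/2710 = 0.14
MPC = 1 − MPS = 0.86
Autonomous saving = -22 − 0.14(1600) = -246, so a = 246
C = 246 + 0.86(6565) = 246 + 5645.9 = 5891.9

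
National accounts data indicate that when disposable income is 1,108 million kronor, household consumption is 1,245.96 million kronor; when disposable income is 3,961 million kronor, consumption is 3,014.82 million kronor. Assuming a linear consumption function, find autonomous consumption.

MPC = ΔC/ΔY = (3014.82 − 1245.96)/(3961 − 1108) = 1768.86/2853 = 0.62
a = C − MPC·Y = 1245.96 − 0.62(1108) = 1245.96 − 686.96 = 559

a = 559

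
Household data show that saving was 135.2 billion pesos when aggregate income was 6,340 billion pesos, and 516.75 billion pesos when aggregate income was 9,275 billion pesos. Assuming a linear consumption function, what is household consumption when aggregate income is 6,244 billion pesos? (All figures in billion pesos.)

C = 6121.28

MPS = ΔS/ΔY = (516.75 − 135.2)/(9275 − 6340) = 381.55/2935 = 0.13
MPC = 1 − MPS = 0.87
Autonomous saving = 135.2 − 0.13(6340) = -689, so a = 689
C = 689 + 0.87(6244) = 689 + 5432.28 = 6121.28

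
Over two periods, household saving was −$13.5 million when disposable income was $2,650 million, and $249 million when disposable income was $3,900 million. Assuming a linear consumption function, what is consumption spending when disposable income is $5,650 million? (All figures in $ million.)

C = 5033.5

MPS = ΔS/ΔY = (249 − (-13.5))/(3900 − 2650) = 262.5/1250 = 0.21
MPC = 1 − MPS = 0.79
Autonomous saving = -13.5 − 0.21(2650) = -570, so a = 570
C = 570 + 0.79(5650) = 570 + 4463.5 = 5033.5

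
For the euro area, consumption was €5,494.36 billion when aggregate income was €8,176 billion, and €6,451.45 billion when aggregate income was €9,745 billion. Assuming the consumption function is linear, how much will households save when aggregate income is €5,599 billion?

S = 1676.61

MPC = (6451.45 − 5494.36)/(9745 − 8176) = 957.09/1569 = 0.61
a = 5494.36 − 0.61(8176) = 5494.36 − 4987.36 = 507
C = 507 + 0.61(5599) = 3922.39
S = 5599 − 3922.39 = 1676.61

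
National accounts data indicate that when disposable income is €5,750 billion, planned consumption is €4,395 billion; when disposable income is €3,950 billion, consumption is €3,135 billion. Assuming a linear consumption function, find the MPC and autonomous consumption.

MPC = 0.7; a = 370

MPC = ΔC/ΔY = (4395 − 3135)/(5750 − 3950) = 1260/1800 = 0.7
a = C − MPC·Y = 3135 − 0.7(3950) = 3135 − 2765 = 370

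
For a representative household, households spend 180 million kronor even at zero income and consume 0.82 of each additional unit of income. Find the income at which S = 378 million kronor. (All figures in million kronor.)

Y = 3100

S = Y − C = -180 + 0.18Y
-180 + 0.18Y = 378, so 0.18Y = 558 and Y = 3100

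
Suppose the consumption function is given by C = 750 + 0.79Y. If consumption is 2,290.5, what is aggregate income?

750 + 0.79Y = 2290.5
0.79Y = 1540.5, so Y = 1540.5/0.79 = 1950

Y = 1950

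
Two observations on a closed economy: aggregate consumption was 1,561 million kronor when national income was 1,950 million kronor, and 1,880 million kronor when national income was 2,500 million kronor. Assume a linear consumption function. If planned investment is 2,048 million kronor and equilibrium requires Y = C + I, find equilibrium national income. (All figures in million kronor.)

Y = 5900

MPC = (1880 − 1561)/(2500 − 1950) = 319/550 = 0.58
a = 1561 − 0.58(1950) = 430
Equilibrium: Y = 430 + 0.58Y + 2048
0.42Y = 2478, so Y = 2478/0.42 = 5900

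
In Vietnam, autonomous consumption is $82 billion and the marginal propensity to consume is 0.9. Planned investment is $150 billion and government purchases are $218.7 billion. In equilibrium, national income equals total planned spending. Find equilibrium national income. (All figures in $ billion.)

Y = 4507

Y = C + I + G = 82 + 0.9Y + 150 + 218.7
Y − 0.9Y = 450.7
0.1Y = 450.7, so Y = 450.7/0.1 = 4507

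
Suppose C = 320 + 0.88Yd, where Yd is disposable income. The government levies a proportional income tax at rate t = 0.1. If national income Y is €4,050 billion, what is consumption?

Yd = (1 − 0.1)(4050) = 0.9(4050) = 3645
C = 320 + 0.88(3645) = 320 + 3207.6 = 3527.6

C = 3527.6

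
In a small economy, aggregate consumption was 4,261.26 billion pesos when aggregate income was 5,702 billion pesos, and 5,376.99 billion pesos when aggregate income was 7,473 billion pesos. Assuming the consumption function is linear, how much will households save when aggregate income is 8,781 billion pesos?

MPC = (5376.99 − 4261.26)/(7473 − 5702) = 1115.73/1771 = 0.63
a = 4261.26 − 0.63(5702) = 4261.26 − 3592.26 = 669
C = 669 + 0.63(8781) = 6201.03
S = 8781 − 6201.03 = 2579.97

S = 2579.97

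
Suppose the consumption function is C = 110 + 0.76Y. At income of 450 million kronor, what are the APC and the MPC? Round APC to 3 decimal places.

APC = 1.004; MPC = 0.76

MPC = 0.76 (the slope of the consumption function)
C = 110 + 0.76(450) = 452, so APC = 452/450 = 1.004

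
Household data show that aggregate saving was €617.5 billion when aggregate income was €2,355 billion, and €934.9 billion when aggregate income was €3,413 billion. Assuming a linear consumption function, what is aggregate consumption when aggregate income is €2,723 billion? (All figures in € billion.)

MPS = ΔS/ΔY = (934.9 − 617.5)/(3413 − 2355) = 317.4/1058 = 0.3
MPC = 1 − MPS = 0.7
Autonomous saving = 617.5 − 0.3(2355) = -89, so a = 89
C = 89 + 0.7(2723) = 89 + 1906.1 = 1995.1

C = 1995.1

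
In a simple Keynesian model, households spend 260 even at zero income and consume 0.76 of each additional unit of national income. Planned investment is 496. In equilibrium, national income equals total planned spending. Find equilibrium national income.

Y = C + I = 260 + 0.76Y + 496
Y − 0.76Y = 756
0.24Y = 756, so Y = 756/0.24 = 3150

Y = 3150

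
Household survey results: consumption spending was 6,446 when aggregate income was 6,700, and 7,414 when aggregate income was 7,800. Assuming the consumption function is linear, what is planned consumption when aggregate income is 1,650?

MPC = (7414 − 6446)/(7800 − 6700) = 968/1100 = 0.88
a = 6446 − 0.88(6700) = 6446 − 5896 = 550
C = 550 + 0.88(1650) = 550 + 1452 = 2002

C = 2002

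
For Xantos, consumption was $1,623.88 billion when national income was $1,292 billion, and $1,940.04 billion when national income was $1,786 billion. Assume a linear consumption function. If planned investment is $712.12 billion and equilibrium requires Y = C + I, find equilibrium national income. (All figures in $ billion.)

MPC = (1940.04 − 1623.88)/(1786 − 1292) = 316.16/494 = 0.64
a = 1623.88 − 0.64(1292) = 797
Equilibrium: Y = 797 + 0.64Y + 712.12
0.36Y = 1509.12, so Y = 1509.12/0.36 = 4192

Y = 4192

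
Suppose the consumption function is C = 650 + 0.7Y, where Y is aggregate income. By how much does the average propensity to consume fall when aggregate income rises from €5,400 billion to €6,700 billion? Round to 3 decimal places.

ΔAPC = 0.023

At Y = 5400: C = 650 + 0.7(5400) = 4430, APC = 4430/5400 = 0.8204
At Y = 6700: C = 5340, APC = 5340/6700 = 0.7970
Fall in APC = 0.8204 − 0.7970 = 0.0234 ≈ 0.023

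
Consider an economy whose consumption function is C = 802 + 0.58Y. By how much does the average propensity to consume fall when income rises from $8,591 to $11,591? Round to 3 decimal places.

At Y = 8591: C = 802 + 0.58(8591) = 5784.78, APC = 5784.78/8591 = 0.6734
At Y = 11591: C = 7524.78, APC = 7524.78/11591 = 0.6492
Fall in APC = 0.6734 − 0.6492 = 0.0242 ≈ 0.024

ΔAPC = 0.024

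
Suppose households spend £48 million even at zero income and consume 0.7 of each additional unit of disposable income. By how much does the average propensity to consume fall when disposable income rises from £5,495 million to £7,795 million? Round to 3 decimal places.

ΔAPC = 0.003

At Y = 5495: C = 48 + 0.7(5495) = 3894.5, APC = 3894.5/5495 = 0.7087
At Y = 7795: C = 5504.5, APC = 5504.5/7795 = 0.7062
Fall in APC = 0.7087 − 0.7062 = 0.0025 ≈ 0.003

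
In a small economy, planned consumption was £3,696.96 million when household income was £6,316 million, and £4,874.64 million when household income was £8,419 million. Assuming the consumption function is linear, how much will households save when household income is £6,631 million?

MPC = (4874.64 − 3696.96)/(8419 − 6316) = 1177.68/2103 = 0.56
a = 3696.96 − 0.56(6316) = 3696.96 − 3536.96 = 160
C = 160 + 0.56(6631) = 3873.36
S = 6631 − 3873.36 = 2757.64

S = 2757.64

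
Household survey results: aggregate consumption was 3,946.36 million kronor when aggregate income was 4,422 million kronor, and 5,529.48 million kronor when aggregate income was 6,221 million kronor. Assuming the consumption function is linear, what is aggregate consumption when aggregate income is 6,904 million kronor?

C = 6130.52

MPC = (5529.48 − 3946.36)/(6221 − 4422) = 1583.12/1799 = 0.88
a = 3946.36 − 0.88(4422) = 3946.36 − 3891.36 = 55
C = 55 + 0.88(6904) = 55 + 6075.52 = 6130.52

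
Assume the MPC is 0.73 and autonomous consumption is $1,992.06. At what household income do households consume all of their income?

Y = 7378

At break-even, C = Y: 1992.06 + 0.73Y = Y
0.27Y = 1992.06, so Y = 1992.06/0.27 = 7378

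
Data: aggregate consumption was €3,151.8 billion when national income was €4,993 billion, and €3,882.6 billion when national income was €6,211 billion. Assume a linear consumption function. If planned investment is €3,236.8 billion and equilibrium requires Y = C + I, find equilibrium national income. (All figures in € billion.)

MPC = (3882.6 − 3151.8)/(6211 − 4993) = 730.8/1218 = 0.6
a = 3151.8 − 0.6(4993) = 156
Equilibrium: Y = 156 + 0.6Y + 3236.8
0.4Y = 3392.8, so Y = 3392.8/0.4 = 8482

Y = 8482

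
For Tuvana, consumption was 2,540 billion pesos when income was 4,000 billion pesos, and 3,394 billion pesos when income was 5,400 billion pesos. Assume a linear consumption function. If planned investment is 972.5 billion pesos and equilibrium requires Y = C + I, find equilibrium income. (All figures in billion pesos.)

Y = 2750

MPC = (3394 − 2540)/(5400 − 4000) = 854/1400 = 0.61
a = 2540 − 0.61(4000) = 100
Equilibrium: Y = 100 + 0.61Y + 972.5
0.39Y = 1072.5, so Y = 1072.5/0.39 = 2750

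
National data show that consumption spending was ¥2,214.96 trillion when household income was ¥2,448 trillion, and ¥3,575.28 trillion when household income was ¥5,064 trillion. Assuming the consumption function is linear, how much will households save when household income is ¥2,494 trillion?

MPC = (3575.28 − 2214.96)/(5064 − 2448) = 1360.32/2616 = 0.52
a = 2214.96 − 0.52(2448) = 2214.96 − 1272.96 = 942
C = 942 + 0.52(2494) = 2238.88
S = 2494 − 2238.88 = 255.12

S = 255.12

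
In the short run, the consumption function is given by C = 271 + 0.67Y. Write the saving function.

S = Y − C = Y − (271 + 0.67Y) = -271 + (1 − 0.67)Y

S = -271 + 0.33Y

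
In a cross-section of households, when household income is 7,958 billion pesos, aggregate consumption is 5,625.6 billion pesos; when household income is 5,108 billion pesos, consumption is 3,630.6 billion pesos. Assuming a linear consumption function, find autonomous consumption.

MPC = ΔC/ΔY = (5625.6 − 3630.6)/(7958 − 5108) = 1995/2850 = 0.7
a = C − MPC·Y = 3630.6 − 0.7(5108) = 3630.6 − 3575.6 = 55

a = 55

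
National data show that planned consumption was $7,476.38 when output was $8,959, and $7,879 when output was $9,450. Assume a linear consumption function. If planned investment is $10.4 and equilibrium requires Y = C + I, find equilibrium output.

MPC = (7879 − 7476.38)/(9450 − 8959) = 402.62/491 = 0.82
a = 7476.38 − 0.82(8959) = 130
Equilibrium: Y = 130 + 0.82Y + 10.4
0.18Y = 140.4, so Y = 140.4/0.18 = 780

Y = 780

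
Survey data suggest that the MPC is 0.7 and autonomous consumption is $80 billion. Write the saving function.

S = Y − C = Y − (80 + 0.7Y) = -80 + (1 − 0.7)Y

S = -80 + 0.3Y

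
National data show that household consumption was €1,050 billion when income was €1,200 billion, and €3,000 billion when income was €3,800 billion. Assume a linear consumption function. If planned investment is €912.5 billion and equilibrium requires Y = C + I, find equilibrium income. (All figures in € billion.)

Y = 4250

MPC = (3000 − 1050)/(3800 − 1200) = 1950/2600 = 0.75
a = 1050 − 0.75(1200) = 150
Equilibrium: Y = 150 + 0.75Y + 912.5
0.25Y = 1062.5, so Y = 1062.5/0.25 = 4250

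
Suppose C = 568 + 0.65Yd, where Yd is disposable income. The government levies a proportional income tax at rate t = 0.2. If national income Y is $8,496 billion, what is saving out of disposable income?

S = 1810.88

Yd = (1 − 0.2)(8496) = 0.8(8496) = 6796.8
C = 568 + 0.65(6796.8) = 568 + 4417.92 = 4985.92
S = Yd − C = 6796.8 − 4985.92 = 1810.88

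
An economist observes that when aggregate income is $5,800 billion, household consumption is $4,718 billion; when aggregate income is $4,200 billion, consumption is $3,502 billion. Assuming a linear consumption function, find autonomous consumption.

MPC = ΔC/ΔY = (4718 − 3502)/(5800 − 4200) = 1216/1600 = 0.76
a = C − MPC·Y = 3502 − 0.76(4200) = 3502 − 3192 = 310

a = 310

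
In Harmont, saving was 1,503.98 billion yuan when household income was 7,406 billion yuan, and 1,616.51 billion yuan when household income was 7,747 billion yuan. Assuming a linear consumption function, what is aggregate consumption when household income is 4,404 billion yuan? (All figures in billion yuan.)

C = 3890.68

MPS = ΔS/ΔY = (1616.51 − 1503.98)/(7747 − 7406) = 112.53/341 = 0.33
MPC = 1 − MPS = 0.67
Autonomous saving = 1503.98 − 0.33(7406) = -940, so a = 940
C = 940 + 0.67(4404) = 940 + 2950.68 = 3890.68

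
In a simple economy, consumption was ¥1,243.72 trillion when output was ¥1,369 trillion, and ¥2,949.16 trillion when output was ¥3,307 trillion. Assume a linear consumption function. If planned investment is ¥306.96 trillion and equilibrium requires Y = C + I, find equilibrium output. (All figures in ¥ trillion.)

MPC = (2949.16 − 1243.72)/(3307 − 1369) = 1705.44/1938 = 0.88
a = 1243.72 − 0.88(1369) = 39
Equilibrium: Y = 39 + 0.88Y + 306.96
0.12Y = 345.96, so Y = 345.96/0.12 = 2883

Y = 2883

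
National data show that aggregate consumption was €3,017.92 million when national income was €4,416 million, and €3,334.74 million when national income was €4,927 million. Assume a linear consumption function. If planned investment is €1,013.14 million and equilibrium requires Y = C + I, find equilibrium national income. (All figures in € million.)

MPC = (3334.74 − 3017.92)/(4927 − 4416) = 316.82/511 = 0.62
a = 3017.92 − 0.62(4416) = 280
Equilibrium: Y = 280 + 0.62Y + 1013.14
0.38Y = 1293.14, so Y = 1293.14/0.38 = 3403

Y = 3403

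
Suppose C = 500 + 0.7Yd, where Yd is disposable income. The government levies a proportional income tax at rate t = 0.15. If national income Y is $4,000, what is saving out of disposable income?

S = 520

Yd = (1 − 0.15)(4000) = 0.85(4000) = 3400
C = 500 + 0.7(3400) = 500 + 2380 = 2880
S = Yd − C = 3400 − 2880 = 520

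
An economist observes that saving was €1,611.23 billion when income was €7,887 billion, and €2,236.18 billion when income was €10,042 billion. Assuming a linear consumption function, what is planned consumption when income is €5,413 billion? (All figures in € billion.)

C = 4519.23

MPS = ΔS/ΔY = (2236.18 − 1611.23)/(10042 − 7887) = 624.95/2155 = 0.29
MPC = 1 − MPS = 0.71
Autonomous saving = 1611.23 − 0.29(7887) = -676, so a = 676
C = 676 + 0.71(5413) = 676 + 3843.23 = 4519.23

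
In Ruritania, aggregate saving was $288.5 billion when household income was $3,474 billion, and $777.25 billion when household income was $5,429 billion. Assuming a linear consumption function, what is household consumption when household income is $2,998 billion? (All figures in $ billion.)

MPS = ΔS/ΔY = (777.25 − 288.5)/(5429 − 3474) = 488.75/1955 = 0.25
MPC = 1 − MPS = 0.75
Autonomous saving = 288.5 − 0.25(3474) = -580, so a = 580
C = 580 + 0.75(2998) = 580 + 2248.5 = 2828.5

C = 2828.5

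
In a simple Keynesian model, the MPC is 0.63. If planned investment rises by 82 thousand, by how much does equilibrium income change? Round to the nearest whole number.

The multiplier is 1/(1 − MPC) = 1/0.37.
ΔY = 82/0.37 = 221.62 ≈ 222

ΔY ≈ 222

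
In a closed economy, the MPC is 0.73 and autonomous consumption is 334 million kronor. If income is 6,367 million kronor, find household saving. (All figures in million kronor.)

S = 1385.09

C = 334 + 0.73(6367) = 334 + 4647.91 = 4981.91
S = Y − C = 6367 − 4981.91 = 1385.09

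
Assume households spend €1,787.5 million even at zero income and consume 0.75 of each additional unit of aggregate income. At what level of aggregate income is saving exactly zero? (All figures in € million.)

At break-even, C = Y: 1787.5 + 0.75Y = Y
0.25Y = 1787.5, so Y = 1787.5/0.25 = 7150

Y = 7150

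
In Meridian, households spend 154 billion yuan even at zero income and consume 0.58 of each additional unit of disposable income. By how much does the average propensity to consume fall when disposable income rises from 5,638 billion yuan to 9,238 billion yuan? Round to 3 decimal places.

ΔAPC = 0.011

At Y = 5638: C = 154 + 0.58(5638) = 3424.04, APC = 3424.04/5638 = 0.6073
At Y = 9238: C = 5512.04, APC = 5512.04/9238 = 0.5967
Fall in APC = 0.6073 − 0.5967 = 0.0106 ≈ 0.011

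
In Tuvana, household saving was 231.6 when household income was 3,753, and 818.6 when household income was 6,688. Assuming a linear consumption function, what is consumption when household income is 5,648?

MPS = ΔS/ΔY = (818.6 − 231.6)/(6688 − 3753) = 587/2935 = 0.2
MPC = 1 − MPS = 0.8
Autonomous saving = 231.6 − 0.2(3753) = -519, so a = 519
C = 519 + 0.8(5648) = 519 + 4518.4 = 5037.4

C = 5037.4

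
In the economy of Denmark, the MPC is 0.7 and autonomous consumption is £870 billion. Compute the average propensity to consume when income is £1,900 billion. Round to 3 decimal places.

C = 870 + 0.7(1900) = 2200
APC = C/Y = 2200/1900 = 1.158

APC = 1.158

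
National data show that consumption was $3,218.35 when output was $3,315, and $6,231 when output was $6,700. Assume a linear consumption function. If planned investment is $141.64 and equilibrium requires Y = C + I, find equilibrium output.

MPC = (6231 − 3218.35)/(6700 − 3315) = 3012.65/3385 = 0.89
a = 3218.35 − 0.89(3315) = 268
Equilibrium: Y = 268 + 0.89Y + 141.64
0.11Y = 409.64, so Y = 409.64/0.11 = 3724

Y = 3724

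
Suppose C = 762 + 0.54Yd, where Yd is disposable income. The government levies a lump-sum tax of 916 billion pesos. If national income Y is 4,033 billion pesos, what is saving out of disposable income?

S = 671.82

Yd = Y − T = 4033 − 916 = 3117
C = 762 + 0.54(3117) = 762 + 1683.18 = 2445.18
S = Yd − C = 3117 − 2445.18 = 671.82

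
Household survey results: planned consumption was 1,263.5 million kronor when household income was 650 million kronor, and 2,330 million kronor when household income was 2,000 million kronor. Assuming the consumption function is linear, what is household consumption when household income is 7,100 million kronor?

C = 6359

MPC = (2330 − 1263.5)/(2000 − 650) = 1066.5/1350 = 0.79
a = 1263.5 − 0.79(650) = 1263.5 − 513.5 = 750
C = 750 + 0.79(7100) = 750 + 5609 = 6359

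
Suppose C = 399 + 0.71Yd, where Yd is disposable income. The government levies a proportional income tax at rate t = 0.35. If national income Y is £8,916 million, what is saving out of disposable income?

Yd = (1 − 0.35)(8916) = 0.65(8916) = 5795.4
C = 399 + 0.71(5795.4) = 399 + 4114.734 = 4513.734
S = Yd − C = 5795.4 − 4513.734 = 1281.666

S = 1281.666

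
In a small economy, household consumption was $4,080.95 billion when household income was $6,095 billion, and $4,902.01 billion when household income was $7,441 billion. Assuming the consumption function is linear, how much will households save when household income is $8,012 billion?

MPC = (4902.01 − 4080.95)/(7441 − 6095) = 821.06/1346 = 0.61
a = 4080.95 − 0.61(6095) = 4080.95 − 3717.95 = 363
C = 363 + 0.61(8012) = 5250.32
S = 8012 − 5250.32 = 2761.68

S = 2761.68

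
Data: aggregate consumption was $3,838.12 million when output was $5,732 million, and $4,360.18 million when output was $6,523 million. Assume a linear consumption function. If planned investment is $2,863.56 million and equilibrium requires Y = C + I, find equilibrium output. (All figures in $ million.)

Y = 8584

MPC = (4360.18 − 3838.12)/(6523 − 5732) = 522.06/791 = 0.66
a = 3838.12 − 0.66(5732) = 55
Equilibrium: Y = 55 + 0.66Y + 2863.56
0.34Y = 2918.56, so Y = 2918.56/0.34 = 8584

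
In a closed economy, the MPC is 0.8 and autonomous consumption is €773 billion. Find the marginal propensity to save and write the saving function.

MPS = 1 − MPC = 1 − 0.8 = 0.2
S = Y − C = -773 + 0.2Y

MPS = 0.2; S = -773 + 0.2Y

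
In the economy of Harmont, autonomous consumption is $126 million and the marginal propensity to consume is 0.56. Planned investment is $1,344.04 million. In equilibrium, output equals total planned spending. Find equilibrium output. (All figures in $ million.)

Y = 3341

Y = C + I = 126 + 0.56Y + 1344.04
Y − 0.56Y = 1470.04
0.44Y = 1470.04, so Y = 1470.04/0.44 = 3341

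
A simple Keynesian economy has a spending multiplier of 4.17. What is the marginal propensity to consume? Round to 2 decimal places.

k = 1/(1 − MPC), so 1 − MPC = 1/k = 1/4.17 = 0.2398
MPC = 1 − 0.2398 = 0.76

MPC = 0.76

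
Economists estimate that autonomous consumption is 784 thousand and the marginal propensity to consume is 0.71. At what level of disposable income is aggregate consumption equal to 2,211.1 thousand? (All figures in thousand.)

784 + 0.71Y = 2211.1
0.71Y = 1427.1, so Y = 1427.1/0.71 = 2010

Y = 2010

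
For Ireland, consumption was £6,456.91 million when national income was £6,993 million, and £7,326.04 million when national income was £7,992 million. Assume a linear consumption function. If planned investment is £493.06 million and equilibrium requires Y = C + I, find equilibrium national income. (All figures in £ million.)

Y = 6662

MPC = (7326.04 − 6456.91)/(7992 − 6993) = 869.13/999 = 0.87
a = 6456.91 − 0.87(6993) = 373
Equilibrium: Y = 373 + 0.87Y + 493.06
0.13Y = 866.06, so Y = 866.06/0.13 = 6662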